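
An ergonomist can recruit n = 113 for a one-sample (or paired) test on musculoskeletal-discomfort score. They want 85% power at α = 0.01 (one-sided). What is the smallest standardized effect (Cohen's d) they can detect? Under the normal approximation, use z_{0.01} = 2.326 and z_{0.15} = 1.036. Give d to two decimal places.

d_min ≈ 0.32

For a single sample (or paired design) of n = 113: d_min = (z_{α} + z_β)/√n.
z-sum = 2.326 + 1.036 = 3.362.
d_min = 3.362 / √113 = 3.362 / 10.630 = 0.316.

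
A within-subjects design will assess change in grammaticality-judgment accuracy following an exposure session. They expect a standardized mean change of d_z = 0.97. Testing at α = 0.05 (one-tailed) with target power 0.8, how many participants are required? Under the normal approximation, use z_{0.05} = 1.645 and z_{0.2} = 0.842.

n = 7 pairs

For a paired (one-sample on differences) test: n = ((z_{α} + z_β) / d)².
z_{α} + z_β = 1.645 + 0.842 = 2.487.
n = (2.487 / 0.97)² = 2.564² = 6.57.
Round up.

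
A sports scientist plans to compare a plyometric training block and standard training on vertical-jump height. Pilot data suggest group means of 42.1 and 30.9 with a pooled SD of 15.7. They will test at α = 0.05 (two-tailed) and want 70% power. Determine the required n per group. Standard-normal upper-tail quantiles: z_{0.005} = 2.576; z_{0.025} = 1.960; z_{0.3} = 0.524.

Cohen's d = |M₁ − M₂| / SD_pooled = |42.1 − 30.9| / 15.7 = 11.2 / 15.7 = 0.713.
For two independent groups with equal n: n = 2·((z_{α/2} + z_β) / d)².
z_{α/2} + z_β = 1.960 + 0.524 = 2.484.
n = 2 × (2.484 / 0.713)² = 2 × 3.484² = 2 × 12.14 = 24.3.
Round up to the next whole participant.

n = 25 per group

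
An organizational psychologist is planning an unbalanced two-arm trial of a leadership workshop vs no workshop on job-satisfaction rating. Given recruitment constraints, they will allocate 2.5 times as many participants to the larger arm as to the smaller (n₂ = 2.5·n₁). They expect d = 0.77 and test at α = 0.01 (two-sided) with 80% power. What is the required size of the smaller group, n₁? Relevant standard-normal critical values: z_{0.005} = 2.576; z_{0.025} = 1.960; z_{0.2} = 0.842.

With allocation ratio k = n₂/n₁ = 2.5, Var(x̄₁−x̄₂) = σ²(1/n₁ + 1/(k·n₁)) = σ²·(k+1)/(k·n₁).
So n₁ = (1 + 1/k)·((z_{α/2} + z_β)/d)² = 1.400 × (3.418/0.77)².
n₁ = 1.400 × 19.70 = 27.6.
Round up: n₁ = 28, giving n₂ = 2.5 × 28 = 70.

n₁ = 28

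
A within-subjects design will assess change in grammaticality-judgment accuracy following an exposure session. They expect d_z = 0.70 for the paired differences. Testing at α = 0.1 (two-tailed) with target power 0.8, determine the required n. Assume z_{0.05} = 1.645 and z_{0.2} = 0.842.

n = 13 pairs

For a paired (one-sample on differences) test: n = ((z_{α/2} + z_β) / d)².
z_{α/2} + z_β = 1.645 + 0.842 = 2.487.
n = (2.487 / 0.70)² = 3.553² = 12.62.
Round up.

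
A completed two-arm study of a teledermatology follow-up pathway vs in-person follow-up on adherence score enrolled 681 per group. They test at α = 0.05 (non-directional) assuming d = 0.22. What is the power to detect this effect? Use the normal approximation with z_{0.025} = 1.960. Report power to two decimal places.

power ≈ 0.98

For two equal groups, power = Φ(d·√(n/2) − z_{α/2}).
d·√(n/2) = 0.22 × √(681/2) = 0.22 × 18.453 = 4.060.
z_β = 4.060 − 1.960 = 2.100.
Power = Φ(2.100) = 0.982.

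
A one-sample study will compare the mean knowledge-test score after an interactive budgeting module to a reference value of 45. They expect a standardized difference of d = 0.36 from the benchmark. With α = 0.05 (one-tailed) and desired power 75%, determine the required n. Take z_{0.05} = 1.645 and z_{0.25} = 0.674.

n = 42

For a one-sample test: n = ((z_{α} + z_β) / d)².
z_{α} + z_β = 1.645 + 0.674 = 2.319.
n = (2.319 / 0.36)² = 6.442² = 41.50.
Round up.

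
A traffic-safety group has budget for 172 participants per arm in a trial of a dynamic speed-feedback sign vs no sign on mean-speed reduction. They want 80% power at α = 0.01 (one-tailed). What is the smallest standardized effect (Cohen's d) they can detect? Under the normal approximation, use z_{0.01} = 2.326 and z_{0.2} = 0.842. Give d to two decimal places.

d_min ≈ 0.34

For two independent groups of n = 172 each: d_min = (z_{α} + z_β)·√(2/n).
z-sum = 2.326 + 0.842 = 3.168.
d_min = 3.168 × √(2/172) = 3.168 × 0.1078 = 0.342.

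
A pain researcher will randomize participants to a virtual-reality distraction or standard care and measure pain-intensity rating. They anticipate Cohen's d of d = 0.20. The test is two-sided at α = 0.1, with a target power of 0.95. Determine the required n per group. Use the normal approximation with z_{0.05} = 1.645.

For two independent groups with equal n: n = 2·((z_{α/2} + z_β) / d)².
z_{α/2} + z_β = 1.645 + 1.645 = 3.290.
n = 2 × (3.290 / 0.20)² = 2 × 16.450² = 2 × 270.60 = 541.2.
Round up to the next whole participant.

n = 542 per group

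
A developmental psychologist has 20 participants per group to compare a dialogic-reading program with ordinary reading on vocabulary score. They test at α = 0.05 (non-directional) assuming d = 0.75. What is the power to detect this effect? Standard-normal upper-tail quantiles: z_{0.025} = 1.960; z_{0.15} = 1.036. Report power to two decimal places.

For two equal groups, power = Φ(d·√(n/2) − z_{α/2}).
d·√(n/2) = 0.75 × √(20/2) = 0.75 × 3.162 = 2.372.
z_β = 2.372 − 1.960 = 0.412.
Power = Φ(0.412) = 0.660.

power ≈ 0.66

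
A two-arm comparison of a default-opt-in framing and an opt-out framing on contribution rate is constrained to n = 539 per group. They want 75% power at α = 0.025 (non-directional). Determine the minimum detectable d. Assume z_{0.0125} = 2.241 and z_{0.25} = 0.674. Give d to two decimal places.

For two independent groups of n = 539 each: d_min = (z_{α/2} + z_β)·√(2/n).
z-sum = 2.241 + 0.674 = 2.915.
d_min = 2.915 × √(2/539) = 2.915 × 0.0609 = 0.178.

d_min ≈ 0.18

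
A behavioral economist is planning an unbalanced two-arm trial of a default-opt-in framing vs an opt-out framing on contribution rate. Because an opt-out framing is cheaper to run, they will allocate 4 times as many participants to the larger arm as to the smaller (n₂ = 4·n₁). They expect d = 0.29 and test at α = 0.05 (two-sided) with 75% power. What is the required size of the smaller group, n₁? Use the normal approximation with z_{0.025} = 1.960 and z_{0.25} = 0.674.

With allocation ratio k = n₂/n₁ = 4, Var(x̄₁−x̄₂) = σ²(1/n₁ + 1/(k·n₁)) = σ²·(k+1)/(k·n₁).
So n₁ = (1 + 1/k)·((z_{α/2} + z_β)/d)² = 1.250 × (2.634/0.29)².
n₁ = 1.250 × 82.50 = 103.1.
Round up: n₁ = 104, giving n₂ = 4 × 104 = 416.

n₁ = 104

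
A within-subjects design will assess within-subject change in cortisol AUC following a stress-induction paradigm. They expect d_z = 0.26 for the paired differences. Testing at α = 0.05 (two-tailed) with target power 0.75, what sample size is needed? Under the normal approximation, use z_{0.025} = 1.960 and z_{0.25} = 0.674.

n = 103 pairs

For a paired (one-sample on differences) test: n = ((z_{α/2} + z_β) / d)².
z_{α/2} + z_β = 1.960 + 0.674 = 2.634.
n = (2.634 / 0.26)² = 10.131² = 102.63.
Round up.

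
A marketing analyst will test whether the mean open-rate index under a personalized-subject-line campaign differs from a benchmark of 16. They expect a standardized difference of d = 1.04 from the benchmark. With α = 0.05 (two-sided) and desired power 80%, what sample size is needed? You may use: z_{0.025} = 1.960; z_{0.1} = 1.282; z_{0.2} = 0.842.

For a one-sample test: n = ((z_{α/2} + z_β) / d)².
z_{α/2} + z_β = 1.960 + 0.842 = 2.802.
n = (2.802 / 1.04)² = 2.694² = 7.26.
Round up.

n = 8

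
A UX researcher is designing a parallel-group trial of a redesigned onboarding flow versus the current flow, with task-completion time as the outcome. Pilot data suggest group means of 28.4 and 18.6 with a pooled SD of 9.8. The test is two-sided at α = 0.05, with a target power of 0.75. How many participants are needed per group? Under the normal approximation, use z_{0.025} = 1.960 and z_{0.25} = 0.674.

Cohen's d = |M₁ − M₂| / SD_pooled = |28.4 − 18.6| / 9.8 = 9.8 / 9.8 = 1.000.
For two independent groups with equal n: n = 2·((z_{α/2} + z_β) / d)².
z_{α/2} + z_β = 1.960 + 0.674 = 2.634.
n = 2 × (2.634 / 1.000)² = 2 × 2.634² = 2 × 6.94 = 13.9.
Round up to the next whole participant.

n = 14 per group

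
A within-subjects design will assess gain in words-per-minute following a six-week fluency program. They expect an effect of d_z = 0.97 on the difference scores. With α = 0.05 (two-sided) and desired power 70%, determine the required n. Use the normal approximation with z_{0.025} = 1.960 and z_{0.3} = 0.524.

For a paired (one-sample on differences) test: n = ((z_{α/2} + z_β) / d)².
z_{α/2} + z_β = 1.960 + 0.524 = 2.484.
n = (2.484 / 0.97)² = 2.561² = 6.56.
Round up.

n = 7 pairs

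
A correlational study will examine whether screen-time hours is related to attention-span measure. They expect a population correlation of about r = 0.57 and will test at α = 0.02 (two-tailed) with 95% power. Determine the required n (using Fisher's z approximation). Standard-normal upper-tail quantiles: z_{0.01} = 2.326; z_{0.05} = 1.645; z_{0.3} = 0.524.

Fisher's z: C = ½·ln((1+r)/(1−r)) = ½·ln(3.6512) = 0.6475.
n = ((z_{α/2} + z_β)/C)² + 3.
(2.326 + 1.645) / 0.6475 = 3.971 / 0.6475 = 6.133.
n = 6.133² + 3 = 37.61 + 3 = 40.6.
Round up.

n = 41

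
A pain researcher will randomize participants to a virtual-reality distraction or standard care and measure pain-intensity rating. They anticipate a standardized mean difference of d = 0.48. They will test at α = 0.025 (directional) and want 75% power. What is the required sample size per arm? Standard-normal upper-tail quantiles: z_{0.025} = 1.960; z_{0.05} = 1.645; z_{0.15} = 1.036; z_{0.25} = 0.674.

For two independent groups with equal n: n = 2·((z_{α} + z_β) / d)².
z_{α} + z_β = 1.960 + 0.674 = 2.634.
n = 2 × (2.634 / 0.48)² = 2 × 5.487² = 2 × 30.11 = 60.2.
Round up to the next whole participant.

n = 61 per group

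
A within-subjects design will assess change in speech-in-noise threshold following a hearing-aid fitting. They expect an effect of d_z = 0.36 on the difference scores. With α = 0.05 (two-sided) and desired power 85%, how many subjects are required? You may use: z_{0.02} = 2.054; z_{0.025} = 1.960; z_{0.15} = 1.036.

n = 70 pairs

For a paired (one-sample on differences) test: n = ((z_{α/2} + z_β) / d)².
z_{α/2} + z_β = 1.960 + 1.036 = 2.996.
n = (2.996 / 0.36)² = 8.322² = 69.26.
Round up.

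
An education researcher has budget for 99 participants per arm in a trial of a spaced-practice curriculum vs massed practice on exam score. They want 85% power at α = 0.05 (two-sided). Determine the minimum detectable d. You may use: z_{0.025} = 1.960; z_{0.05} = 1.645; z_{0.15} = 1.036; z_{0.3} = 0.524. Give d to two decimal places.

For two independent groups of n = 99 each: d_min = (z_{α/2} + z_β)·√(2/n).
z-sum = 1.960 + 1.036 = 2.996.
d_min = 2.996 × √(2/99) = 2.996 × 0.1421 = 0.426.

d_min ≈ 0.43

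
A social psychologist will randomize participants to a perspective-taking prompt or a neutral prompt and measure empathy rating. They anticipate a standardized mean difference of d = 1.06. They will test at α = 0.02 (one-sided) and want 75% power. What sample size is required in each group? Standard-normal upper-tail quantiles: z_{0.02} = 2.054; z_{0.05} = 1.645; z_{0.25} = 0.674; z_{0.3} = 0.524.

n = 14 per group

For two independent groups with equal n: n = 2·((z_{α} + z_β) / d)².
z_{α} + z_β = 2.054 + 0.674 = 2.728.
n = 2 × (2.728 / 1.06)² = 2 × 2.574² = 2 × 6.62 = 13.2.
Round up to the next whole participant.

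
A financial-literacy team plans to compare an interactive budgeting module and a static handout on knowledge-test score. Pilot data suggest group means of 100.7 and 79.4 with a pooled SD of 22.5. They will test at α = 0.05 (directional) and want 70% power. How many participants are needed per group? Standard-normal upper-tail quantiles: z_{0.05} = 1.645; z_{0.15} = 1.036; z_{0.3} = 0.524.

n = 11 per group

Cohen's d = |M₁ − M₂| / SD_pooled = |100.7 − 79.4| / 22.5 = 21.3 / 22.5 = 0.947.
For two independent groups with equal n: n = 2·((z_{α} + z_β) / d)².
z_{α} + z_β = 1.645 + 0.524 = 2.169.
n = 2 × (2.169 / 0.947)² = 2 × 2.290² = 2 × 5.25 = 10.5.
Round up to the next whole participant.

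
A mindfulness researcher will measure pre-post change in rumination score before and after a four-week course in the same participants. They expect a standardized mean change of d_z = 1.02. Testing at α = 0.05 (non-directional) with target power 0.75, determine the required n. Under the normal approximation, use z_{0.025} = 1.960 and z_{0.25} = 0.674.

For a paired (one-sample on differences) test: n = ((z_{α/2} + z_β) / d)².
z_{α/2} + z_β = 1.960 + 0.674 = 2.634.
n = (2.634 / 1.02)² = 2.582² = 6.67.
Round up.

n = 7 pairs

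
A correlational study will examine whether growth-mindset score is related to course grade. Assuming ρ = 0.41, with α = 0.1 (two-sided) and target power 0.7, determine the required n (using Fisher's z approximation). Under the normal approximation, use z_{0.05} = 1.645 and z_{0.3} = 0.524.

n = 28

Fisher's z: C = ½·ln((1+r)/(1−r)) = ½·ln(2.3898) = 0.4356.
n = ((z_{α/2} + z_β)/C)² + 3.
(1.645 + 0.524) / 0.4356 = 2.169 / 0.4356 = 4.979.
n = 4.979² + 3 = 24.79 + 3 = 27.8.
Round up.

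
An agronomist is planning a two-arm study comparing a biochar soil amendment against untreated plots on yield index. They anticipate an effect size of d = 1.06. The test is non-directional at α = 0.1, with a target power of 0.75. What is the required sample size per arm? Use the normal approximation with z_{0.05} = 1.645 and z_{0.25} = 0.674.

n = 10 per group

For two independent groups with equal n: n = 2·((z_{α/2} + z_β) / d)².
z_{α/2} + z_β = 1.645 + 0.674 = 2.319.
n = 2 × (2.319 / 1.06)² = 2 × 2.188² = 2 × 4.79 = 9.6.
Round up to the next whole participant.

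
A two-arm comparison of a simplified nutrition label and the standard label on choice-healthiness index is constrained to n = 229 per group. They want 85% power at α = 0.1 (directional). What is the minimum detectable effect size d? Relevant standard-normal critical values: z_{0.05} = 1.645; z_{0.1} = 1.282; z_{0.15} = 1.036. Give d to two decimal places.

For two independent groups of n = 229 each: d_min = (z_{α} + z_β)·√(2/n).
z-sum = 1.282 + 1.036 = 2.318.
d_min = 2.318 × √(2/229) = 2.318 × 0.0935 = 0.217.

d_min ≈ 0.22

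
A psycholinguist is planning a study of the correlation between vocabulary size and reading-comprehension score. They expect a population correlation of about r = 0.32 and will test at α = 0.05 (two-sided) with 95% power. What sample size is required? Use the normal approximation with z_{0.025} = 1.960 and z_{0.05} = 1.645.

Fisher's z: C = ½·ln((1+r)/(1−r)) = ½·ln(1.9412) = 0.3316.
n = ((z_{α/2} + z_β)/C)² + 3.
(1.960 + 1.645) / 0.3316 = 3.605 / 0.3316 = 10.872.
n = 10.872² + 3 = 118.19 + 3 = 121.2.
Round up.

n = 122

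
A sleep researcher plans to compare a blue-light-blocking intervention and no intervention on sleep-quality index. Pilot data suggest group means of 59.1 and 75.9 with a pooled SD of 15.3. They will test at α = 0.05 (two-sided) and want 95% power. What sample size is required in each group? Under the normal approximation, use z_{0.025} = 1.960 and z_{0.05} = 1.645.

Cohen's d = |M₁ − M₂| / SD_pooled = |59.1 − 75.9| / 15.3 = 16.8 / 15.3 = 1.098.
For two independent groups with equal n: n = 2·((z_{α/2} + z_β) / d)².
z_{α/2} + z_β = 1.960 + 1.645 = 3.605.
n = 2 × (3.605 / 1.098)² = 2 × 3.283² = 2 × 10.78 = 21.6.
Round up to the next whole participant.

n = 22 per group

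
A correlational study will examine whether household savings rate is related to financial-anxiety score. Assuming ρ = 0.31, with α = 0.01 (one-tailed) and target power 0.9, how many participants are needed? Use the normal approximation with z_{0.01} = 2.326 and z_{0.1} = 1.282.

n = 130

Fisher's z: C = ½·ln((1+r)/(1−r)) = ½·ln(1.8986) = 0.3205.
n = ((z_{α} + z_β)/C)² + 3.
(2.326 + 1.282) / 0.3205 = 3.608 / 0.3205 = 11.257.
n = 11.257² + 3 = 126.73 + 3 = 129.7.
Round up.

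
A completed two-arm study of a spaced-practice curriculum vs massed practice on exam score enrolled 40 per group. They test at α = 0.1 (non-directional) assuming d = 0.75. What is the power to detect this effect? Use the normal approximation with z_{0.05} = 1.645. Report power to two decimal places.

For two equal groups, power = Φ(d·√(n/2) − z_{α/2}).
d·√(n/2) = 0.75 × √(40/2) = 0.75 × 4.472 = 3.354.
z_β = 3.354 − 1.645 = 1.709.
Power = Φ(1.709) = 0.956.

power ≈ 0.96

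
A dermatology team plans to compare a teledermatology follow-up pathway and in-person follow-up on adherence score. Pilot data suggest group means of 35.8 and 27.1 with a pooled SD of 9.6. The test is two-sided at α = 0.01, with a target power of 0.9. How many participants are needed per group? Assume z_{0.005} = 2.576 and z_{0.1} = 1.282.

Cohen's d = |M₁ − M₂| / SD_pooled = |35.8 − 27.1| / 9.6 = 8.7 / 9.6 = 0.906.
For two independent groups with equal n: n = 2·((z_{α/2} + z_β) / d)².
z_{α/2} + z_β = 2.576 + 1.282 = 3.858.
n = 2 × (3.858 / 0.906)² = 2 × 4.258² = 2 × 18.13 = 36.3.
Round up to the next whole participant.

n = 37 per group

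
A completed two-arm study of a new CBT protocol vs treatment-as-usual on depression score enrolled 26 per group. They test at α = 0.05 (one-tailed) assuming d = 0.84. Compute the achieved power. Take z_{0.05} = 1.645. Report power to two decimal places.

For two equal groups, power = Φ(d·√(n/2) − z_{α}).
d·√(n/2) = 0.84 × √(26/2) = 0.84 × 3.606 = 3.029.
z_β = 3.029 − 1.645 = 1.384.
Power = Φ(1.384) = 0.917.

power ≈ 0.92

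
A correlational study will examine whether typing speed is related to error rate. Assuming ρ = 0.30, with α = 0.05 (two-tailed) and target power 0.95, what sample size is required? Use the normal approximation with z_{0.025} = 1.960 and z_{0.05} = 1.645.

n = 139

Fisher's z: C = ½·ln((1+r)/(1−r)) = ½·ln(1.8571) = 0.3095.
n = ((z_{α/2} + z_β)/C)² + 3.
(1.960 + 1.645) / 0.3095 = 3.605 / 0.3095 = 11.648.
n = 11.648² + 3 = 135.67 + 3 = 138.7.
Round up.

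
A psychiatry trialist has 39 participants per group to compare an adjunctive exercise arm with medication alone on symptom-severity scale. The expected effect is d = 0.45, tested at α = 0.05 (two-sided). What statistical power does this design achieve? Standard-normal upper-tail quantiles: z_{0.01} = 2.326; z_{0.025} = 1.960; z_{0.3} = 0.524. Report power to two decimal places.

For two equal groups, power = Φ(d·√(n/2) − z_{α/2}).
d·√(n/2) = 0.45 × √(39/2) = 0.45 × 4.416 = 1.987.
z_β = 1.987 − 1.960 = 0.027.
Power = Φ(0.027) = 0.511.

power ≈ 0.51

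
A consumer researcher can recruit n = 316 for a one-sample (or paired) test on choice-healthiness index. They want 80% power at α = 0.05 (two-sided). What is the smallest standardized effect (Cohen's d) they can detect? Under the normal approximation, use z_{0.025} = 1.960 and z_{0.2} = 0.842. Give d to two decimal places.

For a single sample (or paired design) of n = 316: d_min = (z_{α/2} + z_β)/√n.
z-sum = 1.960 + 0.842 = 2.802.
d_min = 2.802 / √316 = 2.802 / 17.776 = 0.158.

d_min ≈ 0.16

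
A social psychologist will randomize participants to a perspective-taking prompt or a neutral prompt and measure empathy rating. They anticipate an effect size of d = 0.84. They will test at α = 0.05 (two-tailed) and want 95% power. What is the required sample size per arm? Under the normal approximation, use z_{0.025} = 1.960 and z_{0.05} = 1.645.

n = 37 per group

For two independent groups with equal n: n = 2·((z_{α/2} + z_β) / d)².
z_{α/2} + z_β = 1.960 + 1.645 = 3.605.
n = 2 × (3.605 / 0.84)² = 2 × 4.292² = 2 × 18.42 = 36.8.
Round up to the next whole participant.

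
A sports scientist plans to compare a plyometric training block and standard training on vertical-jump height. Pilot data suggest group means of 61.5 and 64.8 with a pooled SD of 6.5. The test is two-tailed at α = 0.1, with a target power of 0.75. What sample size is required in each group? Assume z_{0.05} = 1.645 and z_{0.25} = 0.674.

Cohen's d = |M₁ − M₂| / SD_pooled = |61.5 − 64.8| / 6.5 = 3.3 / 6.5 = 0.508.
For two independent groups with equal n: n = 2·((z_{α/2} + z_β) / d)².
z_{α/2} + z_β = 1.645 + 0.674 = 2.319.
n = 2 × (2.319 / 0.508)² = 2 × 4.565² = 2 × 20.84 = 41.7.
Round up to the next whole participant.

n = 42 per group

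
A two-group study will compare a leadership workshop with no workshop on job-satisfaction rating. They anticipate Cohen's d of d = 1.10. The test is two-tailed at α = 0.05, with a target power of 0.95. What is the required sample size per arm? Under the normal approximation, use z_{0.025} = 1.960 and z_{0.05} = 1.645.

For two independent groups with equal n: n = 2·((z_{α/2} + z_β) / d)².
z_{α/2} + z_β = 1.960 + 1.645 = 3.605.
n = 2 × (3.605 / 1.10)² = 2 × 3.277² = 2 × 10.74 = 21.5.
Round up to the next whole participant.

n = 22 per group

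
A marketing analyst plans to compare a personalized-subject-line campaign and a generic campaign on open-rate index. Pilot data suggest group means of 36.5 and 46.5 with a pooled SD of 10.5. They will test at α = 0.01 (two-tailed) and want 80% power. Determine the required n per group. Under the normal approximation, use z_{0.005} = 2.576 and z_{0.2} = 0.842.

Cohen's d = |M₁ − M₂| / SD_pooled = |36.5 − 46.5| / 10.5 = 10.0 / 10.5 = 0.952.
For two independent groups with equal n: n = 2·((z_{α/2} + z_β) / d)².
z_{α/2} + z_β = 2.576 + 0.842 = 3.418.
n = 2 × (3.418 / 0.952)² = 2 × 3.590² = 2 × 12.89 = 25.8.
Round up to the next whole participant.

n = 26 per group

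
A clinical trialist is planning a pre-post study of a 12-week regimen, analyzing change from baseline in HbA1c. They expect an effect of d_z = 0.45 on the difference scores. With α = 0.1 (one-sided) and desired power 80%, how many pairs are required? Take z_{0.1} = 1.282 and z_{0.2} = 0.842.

n = 23 pairs

For a paired (one-sample on differences) test: n = ((z_{α} + z_β) / d)².
z_{α} + z_β = 1.282 + 0.842 = 2.124.
n = (2.124 / 0.45)² = 4.720² = 22.28.
Round up.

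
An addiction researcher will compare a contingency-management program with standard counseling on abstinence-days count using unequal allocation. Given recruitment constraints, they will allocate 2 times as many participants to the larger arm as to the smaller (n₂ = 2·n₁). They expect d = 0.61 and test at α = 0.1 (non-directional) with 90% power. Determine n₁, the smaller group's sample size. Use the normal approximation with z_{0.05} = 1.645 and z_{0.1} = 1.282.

n₁ = 35

With allocation ratio k = n₂/n₁ = 2, Var(x̄₁−x̄₂) = σ²(1/n₁ + 1/(k·n₁)) = σ²·(k+1)/(k·n₁).
So n₁ = (1 + 1/k)·((z_{α/2} + z_β)/d)² = 1.500 × (2.927/0.61)².
n₁ = 1.500 × 23.02 = 34.5.
Round up: n₁ = 35, giving n₂ = 2 × 35 = 70.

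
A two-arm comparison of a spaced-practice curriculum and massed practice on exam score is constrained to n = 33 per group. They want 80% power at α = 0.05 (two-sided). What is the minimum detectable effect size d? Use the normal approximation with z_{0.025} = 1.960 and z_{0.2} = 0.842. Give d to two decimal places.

d_min ≈ 0.69

For two independent groups of n = 33 each: d_min = (z_{α/2} + z_β)·√(2/n).
z-sum = 1.960 + 0.842 = 2.802.
d_min = 2.802 × √(2/33) = 2.802 × 0.2462 = 0.690.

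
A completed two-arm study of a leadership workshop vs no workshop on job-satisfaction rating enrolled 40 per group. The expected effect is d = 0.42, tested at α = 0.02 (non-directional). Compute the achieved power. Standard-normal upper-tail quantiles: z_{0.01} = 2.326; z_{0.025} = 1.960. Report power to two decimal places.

power ≈ 0.33

For two equal groups, power = Φ(d·√(n/2) − z_{α/2}).
d·√(n/2) = 0.42 × √(40/2) = 0.42 × 4.472 = 1.878.
z_β = 1.878 − 2.326 = -0.448.
Power = Φ(-0.448) = 0.327.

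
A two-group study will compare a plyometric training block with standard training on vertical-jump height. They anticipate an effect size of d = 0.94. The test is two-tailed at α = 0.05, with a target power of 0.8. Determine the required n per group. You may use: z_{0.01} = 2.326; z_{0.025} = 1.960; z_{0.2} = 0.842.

n = 18 per group

For two independent groups with equal n: n = 2·((z_{α/2} + z_β) / d)².
z_{α/2} + z_β = 1.960 + 0.842 = 2.802.
n = 2 × (2.802 / 0.94)² = 2 × 2.981² = 2 × 8.89 = 17.8.
Round up to the next whole participant.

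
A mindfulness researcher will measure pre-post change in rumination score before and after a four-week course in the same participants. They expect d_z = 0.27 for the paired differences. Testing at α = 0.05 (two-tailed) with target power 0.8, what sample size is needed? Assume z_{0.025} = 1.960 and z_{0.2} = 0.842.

n = 108 pairs

For a paired (one-sample on differences) test: n = ((z_{α/2} + z_β) / d)².
z_{α/2} + z_β = 1.960 + 0.842 = 2.802.
n = (2.802 / 0.27)² = 10.378² = 107.70.
Round up.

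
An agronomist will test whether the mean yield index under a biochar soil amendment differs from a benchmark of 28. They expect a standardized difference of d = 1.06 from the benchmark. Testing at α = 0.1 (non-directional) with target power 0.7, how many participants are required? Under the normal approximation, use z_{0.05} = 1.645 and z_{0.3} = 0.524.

n = 5

For a one-sample test: n = ((z_{α/2} + z_β) / d)².
z_{α/2} + z_β = 1.645 + 0.524 = 2.169.
n = (2.169 / 1.06)² = 2.046² = 4.19.
Round up.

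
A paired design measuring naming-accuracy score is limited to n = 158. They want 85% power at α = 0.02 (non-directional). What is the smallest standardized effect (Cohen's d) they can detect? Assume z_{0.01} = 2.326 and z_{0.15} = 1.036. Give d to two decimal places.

For a single sample (or paired design) of n = 158: d_min = (z_{α/2} + z_β)/√n.
z-sum = 2.326 + 1.036 = 3.362.
d_min = 3.362 / √158 = 3.362 / 12.570 = 0.267.

d_min ≈ 0.27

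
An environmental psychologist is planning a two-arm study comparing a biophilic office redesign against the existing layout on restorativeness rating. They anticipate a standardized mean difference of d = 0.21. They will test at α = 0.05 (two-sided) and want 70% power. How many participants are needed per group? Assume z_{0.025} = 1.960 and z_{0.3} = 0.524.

For two independent groups with equal n: n = 2·((z_{α/2} + z_β) / d)².
z_{α/2} + z_β = 1.960 + 0.524 = 2.484.
n = 2 × (2.484 / 0.21)² = 2 × 11.829² = 2 × 139.92 = 279.8.
Round up to the next whole participant.

n = 280 per group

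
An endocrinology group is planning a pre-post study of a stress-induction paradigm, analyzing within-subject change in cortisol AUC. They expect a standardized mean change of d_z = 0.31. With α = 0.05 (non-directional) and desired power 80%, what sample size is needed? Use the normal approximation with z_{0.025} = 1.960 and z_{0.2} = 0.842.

n = 82 pairs

For a paired (one-sample on differences) test: n = ((z_{α/2} + z_β) / d)².
z_{α/2} + z_β = 1.960 + 0.842 = 2.802.
n = (2.802 / 0.31)² = 9.039² = 81.70.
Round up.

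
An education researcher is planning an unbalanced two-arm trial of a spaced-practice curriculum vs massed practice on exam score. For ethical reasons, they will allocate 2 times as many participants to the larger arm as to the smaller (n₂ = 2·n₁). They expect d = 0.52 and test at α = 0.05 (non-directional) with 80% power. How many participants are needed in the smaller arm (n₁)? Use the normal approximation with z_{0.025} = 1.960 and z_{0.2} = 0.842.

With allocation ratio k = n₂/n₁ = 2, Var(x̄₁−x̄₂) = σ²(1/n₁ + 1/(k·n₁)) = σ²·(k+1)/(k·n₁).
So n₁ = (1 + 1/k)·((z_{α/2} + z_β)/d)² = 1.500 × (2.802/0.52)².
n₁ = 1.500 × 29.04 = 43.6.
Round up: n₁ = 44, giving n₂ = 2 × 44 = 88.

n₁ = 44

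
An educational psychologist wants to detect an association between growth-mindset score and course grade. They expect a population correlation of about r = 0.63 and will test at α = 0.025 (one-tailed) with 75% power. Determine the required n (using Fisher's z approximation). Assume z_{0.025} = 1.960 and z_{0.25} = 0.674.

n = 16

Fisher's z: C = ½·ln((1+r)/(1−r)) = ½·ln(4.4054) = 0.7414.
n = ((z_{α} + z_β)/C)² + 3.
(1.960 + 0.674) / 0.7414 = 2.634 / 0.7414 = 3.553.
n = 3.553² + 3 = 12.62 + 3 = 15.6.
Round up.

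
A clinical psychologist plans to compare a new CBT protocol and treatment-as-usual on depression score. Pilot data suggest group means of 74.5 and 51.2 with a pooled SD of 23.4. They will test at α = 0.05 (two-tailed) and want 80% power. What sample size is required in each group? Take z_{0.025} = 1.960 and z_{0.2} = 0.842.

Cohen's d = |M₁ − M₂| / SD_pooled = |74.5 − 51.2| / 23.4 = 23.3 / 23.4 = 0.996.
For two independent groups with equal n: n = 2·((z_{α/2} + z_β) / d)².
z_{α/2} + z_β = 1.960 + 0.842 = 2.802.
n = 2 × (2.802 / 0.996)² = 2 × 2.813² = 2 × 7.91 = 15.8.
Round up to the next whole participant.

n = 16 per group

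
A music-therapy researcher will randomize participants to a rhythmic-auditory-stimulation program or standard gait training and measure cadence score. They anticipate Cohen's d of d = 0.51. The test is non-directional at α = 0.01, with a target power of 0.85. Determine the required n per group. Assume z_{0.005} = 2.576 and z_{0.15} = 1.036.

n = 101 per group

For two independent groups with equal n: n = 2·((z_{α/2} + z_β) / d)².
z_{α/2} + z_β = 2.576 + 1.036 = 3.612.
n = 2 × (3.612 / 0.51)² = 2 × 7.082² = 2 × 50.16 = 100.3.
Round up to the next whole participant.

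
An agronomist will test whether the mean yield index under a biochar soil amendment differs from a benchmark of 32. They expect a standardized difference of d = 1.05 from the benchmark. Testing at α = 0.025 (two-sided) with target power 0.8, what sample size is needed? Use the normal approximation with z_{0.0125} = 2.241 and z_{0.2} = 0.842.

For a one-sample test: n = ((z_{α/2} + z_β) / d)².
z_{α/2} + z_β = 2.241 + 0.842 = 3.083.
n = (3.083 / 1.05)² = 2.936² = 8.62.
Round up.

n = 9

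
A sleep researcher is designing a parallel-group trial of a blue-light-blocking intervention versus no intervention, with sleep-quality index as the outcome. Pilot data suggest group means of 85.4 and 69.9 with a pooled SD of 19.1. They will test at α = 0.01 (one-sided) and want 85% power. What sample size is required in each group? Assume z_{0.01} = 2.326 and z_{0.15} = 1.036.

Cohen's d = |M₁ − M₂| / SD_pooled = |85.4 − 69.9| / 19.1 = 15.5 / 19.1 = 0.812.
For two independent groups with equal n: n = 2·((z_{α} + z_β) / d)².
z_{α} + z_β = 2.326 + 1.036 = 3.362.
n = 2 × (3.362 / 0.812)² = 2 × 4.140² = 2 × 17.14 = 34.3.
Round up to the next whole participant.

n = 35 per group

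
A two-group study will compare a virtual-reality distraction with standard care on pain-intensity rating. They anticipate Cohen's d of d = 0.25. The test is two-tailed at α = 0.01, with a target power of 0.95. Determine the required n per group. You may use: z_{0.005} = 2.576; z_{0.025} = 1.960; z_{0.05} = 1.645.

For two independent groups with equal n: n = 2·((z_{α/2} + z_β) / d)².
z_{α/2} + z_β = 2.576 + 1.645 = 4.221.
n = 2 × (4.221 / 0.25)² = 2 × 16.884² = 2 × 285.07 = 570.1.
Round up to the next whole participant.

n = 571 per group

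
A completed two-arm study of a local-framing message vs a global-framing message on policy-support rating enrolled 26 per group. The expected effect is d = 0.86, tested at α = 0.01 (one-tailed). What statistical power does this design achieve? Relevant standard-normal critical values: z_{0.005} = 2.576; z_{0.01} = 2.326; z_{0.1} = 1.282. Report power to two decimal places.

power ≈ 0.78

For two equal groups, power = Φ(d·√(n/2) − z_{α}).
d·√(n/2) = 0.86 × √(26/2) = 0.86 × 3.606 = 3.101.
z_β = 3.101 − 2.326 = 0.775.
Power = Φ(0.775) = 0.781.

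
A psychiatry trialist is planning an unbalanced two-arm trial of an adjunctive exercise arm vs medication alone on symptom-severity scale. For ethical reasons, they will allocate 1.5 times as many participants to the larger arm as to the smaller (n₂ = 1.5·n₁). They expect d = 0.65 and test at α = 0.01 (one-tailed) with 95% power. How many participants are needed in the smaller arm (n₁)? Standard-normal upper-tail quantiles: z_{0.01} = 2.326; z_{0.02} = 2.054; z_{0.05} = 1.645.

With allocation ratio k = n₂/n₁ = 1.5, Var(x̄₁−x̄₂) = σ²(1/n₁ + 1/(k·n₁)) = σ²·(k+1)/(k·n₁).
So n₁ = (1 + 1/k)·((z_{α} + z_β)/d)² = 1.667 × (3.971/0.65)².
n₁ = 1.667 × 37.32 = 62.2.
Round up: n₁ = 63, giving n₂ = ⌈1.5 × 63⌉ = ⌈94.5⌉ = 95.

n₁ = 63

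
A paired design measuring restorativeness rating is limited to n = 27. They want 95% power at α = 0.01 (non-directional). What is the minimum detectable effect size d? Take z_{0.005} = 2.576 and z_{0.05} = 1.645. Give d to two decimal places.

For a single sample (or paired design) of n = 27: d_min = (z_{α/2} + z_β)/√n.
z-sum = 2.576 + 1.645 = 4.221.
d_min = 4.221 / √27 = 4.221 / 5.196 = 0.812.

d_min ≈ 0.81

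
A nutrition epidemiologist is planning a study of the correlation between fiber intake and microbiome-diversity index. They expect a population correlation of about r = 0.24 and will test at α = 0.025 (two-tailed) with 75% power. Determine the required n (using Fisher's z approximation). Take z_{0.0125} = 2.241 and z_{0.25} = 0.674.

n = 145

Fisher's z: C = ½·ln((1+r)/(1−r)) = ½·ln(1.6316) = 0.2448.
n = ((z_{α/2} + z_β)/C)² + 3.
(2.241 + 0.674) / 0.2448 = 2.915 / 0.2448 = 11.908.
n = 11.908² + 3 = 141.79 + 3 = 144.8.
Round up.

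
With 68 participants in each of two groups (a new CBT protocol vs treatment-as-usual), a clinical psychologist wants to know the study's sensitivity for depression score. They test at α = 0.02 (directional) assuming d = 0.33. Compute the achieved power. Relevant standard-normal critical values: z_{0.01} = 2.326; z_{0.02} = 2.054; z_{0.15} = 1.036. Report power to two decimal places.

For two equal groups, power = Φ(d·√(n/2) − z_{α}).
d·√(n/2) = 0.33 × √(68/2) = 0.33 × 5.831 = 1.924.
z_β = 1.924 − 2.054 = -0.130.
Power = Φ(-0.130) = 0.448.

power ≈ 0.45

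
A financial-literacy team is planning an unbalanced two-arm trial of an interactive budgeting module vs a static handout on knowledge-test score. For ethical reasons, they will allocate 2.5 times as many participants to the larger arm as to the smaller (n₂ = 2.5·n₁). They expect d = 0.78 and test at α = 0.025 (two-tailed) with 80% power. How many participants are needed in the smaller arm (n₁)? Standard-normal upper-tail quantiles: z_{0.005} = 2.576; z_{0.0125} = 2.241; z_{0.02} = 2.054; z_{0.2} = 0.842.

With allocation ratio k = n₂/n₁ = 2.5, Var(x̄₁−x̄₂) = σ²(1/n₁ + 1/(k·n₁)) = σ²·(k+1)/(k·n₁).
So n₁ = (1 + 1/k)·((z_{α/2} + z_β)/d)² = 1.400 × (3.083/0.78)².
n₁ = 1.400 × 15.62 = 21.9.
Round up: n₁ = 22, giving n₂ = 2.5 × 22 = 55.

n₁ = 22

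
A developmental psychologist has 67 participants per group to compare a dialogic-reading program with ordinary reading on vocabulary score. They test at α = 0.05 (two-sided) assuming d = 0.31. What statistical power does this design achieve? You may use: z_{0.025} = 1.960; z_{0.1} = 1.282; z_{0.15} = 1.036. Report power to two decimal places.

power ≈ 0.43

For two equal groups, power = Φ(d·√(n/2) − z_{α/2}).
d·√(n/2) = 0.31 × √(67/2) = 0.31 × 5.788 = 1.794.
z_β = 1.794 − 1.960 = -0.166.
Power = Φ(-0.166) = 0.434.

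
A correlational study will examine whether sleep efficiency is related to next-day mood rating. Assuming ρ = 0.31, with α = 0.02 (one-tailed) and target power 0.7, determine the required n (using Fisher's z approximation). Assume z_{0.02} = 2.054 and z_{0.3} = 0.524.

n = 68

Fisher's z: C = ½·ln((1+r)/(1−r)) = ½·ln(1.8986) = 0.3205.
n = ((z_{α} + z_β)/C)² + 3.
(2.054 + 0.524) / 0.3205 = 2.578 / 0.3205 = 8.044.
n = 8.044² + 3 = 64.70 + 3 = 67.7.
Round up.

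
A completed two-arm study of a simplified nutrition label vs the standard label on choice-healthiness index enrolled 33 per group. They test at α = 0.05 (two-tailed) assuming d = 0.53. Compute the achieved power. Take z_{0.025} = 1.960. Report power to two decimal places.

For two equal groups, power = Φ(d·√(n/2) − z_{α/2}).
d·√(n/2) = 0.53 × √(33/2) = 0.53 × 4.062 = 2.153.
z_β = 2.153 − 1.960 = 0.193.
Power = Φ(0.193) = 0.576.

power ≈ 0.58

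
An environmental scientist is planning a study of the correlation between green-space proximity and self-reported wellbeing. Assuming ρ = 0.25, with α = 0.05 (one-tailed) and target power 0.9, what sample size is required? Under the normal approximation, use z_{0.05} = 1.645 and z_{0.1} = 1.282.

Fisher's z: C = ½·ln((1+r)/(1−r)) = ½·ln(1.6667) = 0.2554.
n = ((z_{α} + z_β)/C)² + 3.
(1.645 + 1.282) / 0.2554 = 2.927 / 0.2554 = 11.460.
n = 11.460² + 3 = 131.34 + 3 = 134.3.
Round up.

n = 135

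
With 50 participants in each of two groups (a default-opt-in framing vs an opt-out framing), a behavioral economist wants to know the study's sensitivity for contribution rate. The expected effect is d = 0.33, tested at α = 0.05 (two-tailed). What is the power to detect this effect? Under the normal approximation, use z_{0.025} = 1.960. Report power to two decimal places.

For two equal groups, power = Φ(d·√(n/2) − z_{α/2}).
d·√(n/2) = 0.33 × √(50/2) = 0.33 × 5.000 = 1.650.
z_β = 1.650 − 1.960 = -0.310.
Power = Φ(-0.310) = 0.378.

power ≈ 0.38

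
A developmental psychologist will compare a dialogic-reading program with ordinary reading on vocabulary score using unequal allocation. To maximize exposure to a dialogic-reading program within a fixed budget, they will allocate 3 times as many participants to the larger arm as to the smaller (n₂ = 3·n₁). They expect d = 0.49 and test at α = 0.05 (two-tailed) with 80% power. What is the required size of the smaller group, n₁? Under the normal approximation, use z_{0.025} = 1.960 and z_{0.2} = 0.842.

n₁ = 44

With allocation ratio k = n₂/n₁ = 3, Var(x̄₁−x̄₂) = σ²(1/n₁ + 1/(k·n₁)) = σ²·(k+1)/(k·n₁).
So n₁ = (1 + 1/k)·((z_{α/2} + z_β)/d)² = 1.333 × (2.802/0.49)².
n₁ = 1.333 × 32.70 = 43.6.
Round up: n₁ = 44, giving n₂ = 3 × 44 = 132.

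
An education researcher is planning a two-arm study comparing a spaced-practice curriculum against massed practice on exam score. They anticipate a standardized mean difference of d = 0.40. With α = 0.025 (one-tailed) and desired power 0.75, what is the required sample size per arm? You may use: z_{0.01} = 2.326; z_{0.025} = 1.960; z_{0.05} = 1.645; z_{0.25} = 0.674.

For two independent groups with equal n: n = 2·((z_{α} + z_β) / d)².
z_{α} + z_β = 1.960 + 0.674 = 2.634.
n = 2 × (2.634 / 0.40)² = 2 × 6.585² = 2 × 43.36 = 86.7.
Round up to the next whole participant.

n = 87 per group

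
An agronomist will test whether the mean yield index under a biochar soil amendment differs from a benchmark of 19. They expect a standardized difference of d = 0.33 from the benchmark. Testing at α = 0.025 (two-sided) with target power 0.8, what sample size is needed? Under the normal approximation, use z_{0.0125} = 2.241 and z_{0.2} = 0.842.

For a one-sample test: n = ((z_{α/2} + z_β) / d)².
z_{α/2} + z_β = 2.241 + 0.842 = 3.083.
n = (3.083 / 0.33)² = 9.342² = 87.28.
Round up.

n = 88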